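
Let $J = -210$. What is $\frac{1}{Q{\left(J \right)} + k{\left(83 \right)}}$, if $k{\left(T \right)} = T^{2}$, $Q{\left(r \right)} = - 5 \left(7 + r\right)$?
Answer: $\frac{1}{7904} \approx 0.00012652$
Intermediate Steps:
$Q{\left(r \right)} = -35 - 5 r$
$\frac{1}{Q{\left(J \right)} + k{\left(83 \right)}} = \frac{1}{\left(-35 - -1050\right) + 83^{2}} = \frac{1}{\left(-35 + 1050\right) + 6889} = \frac{1}{1015 + 6889} = \frac{1}{7904}$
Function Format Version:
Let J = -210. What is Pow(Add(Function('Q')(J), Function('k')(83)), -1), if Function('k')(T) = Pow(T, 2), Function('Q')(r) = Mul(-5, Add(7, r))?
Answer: Rational(1, 7904) ≈ 0.00012652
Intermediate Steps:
Function('Q')(r) = Add(-35, Mul(-5, r))
Pow(Add(Function('Q')(J), Function('k')(83)), -1) = Pow(Add(Add(-35, Mul(-5, -210)), Pow(83, 2)), -1) = Pow(Add(Add(-35, 1050), 6889), -1) = Pow(Add(1015, 6889), -1) = Pow(7904, -1) = Rational(1, 7904)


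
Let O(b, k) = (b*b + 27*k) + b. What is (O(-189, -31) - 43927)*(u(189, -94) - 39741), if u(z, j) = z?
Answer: 365144064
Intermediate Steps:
O(b, k) = b + b² + 27*k (O(b, k) = (b² + 27*k) + b = b + b² + 27*k)
(O(-189, -31) - 43927)*(u(189, -94) - 39741) = ((-189 + (-189)² + 27*(-31)) - 43927)*(189 - 39741) = ((-189 + 35721 - 837) - 43927)*(-39552) = (34695 - 43927)*(-39552) = -9232*(-39552) = 365144064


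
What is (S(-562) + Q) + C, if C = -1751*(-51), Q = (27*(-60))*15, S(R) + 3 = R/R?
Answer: 64999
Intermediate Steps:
S(R) = -2 (S(R) = -3 + R/R = -3 + 1 = -2)
Q = -24300 (Q = -1620*15 = -24300)
C = 89301
(S(-562) + Q) + C = (-2 - 24300) + 89301 = -24302 + 89301 = 64999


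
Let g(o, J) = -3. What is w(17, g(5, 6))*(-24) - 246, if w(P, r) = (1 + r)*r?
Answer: -390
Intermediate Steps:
w(P, r) = r*(1 + r)
w(17, g(5, 6))*(-24) - 246 = -3*(1 - 3)*(-24) - 246 = -3*(-2)*(-24) - 246 = 6*(-24) - 246 = -144 - 246 = -390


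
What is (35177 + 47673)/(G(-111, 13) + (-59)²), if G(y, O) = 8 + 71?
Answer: 8285/356 ≈ 23.272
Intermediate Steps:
G(y, O) = 79
(35177 + 47673)/(G(-111, 13) + (-59)²) = (35177 + 47673)/(79 + (-59)²) = 82850/(79 + 3481) = 82850/3560 = 82850*(1/3560) = 8285/356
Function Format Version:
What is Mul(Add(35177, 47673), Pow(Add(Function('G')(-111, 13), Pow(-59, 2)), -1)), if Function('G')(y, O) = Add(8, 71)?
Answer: Rational(8285, 356) ≈ 23.272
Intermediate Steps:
Function('G')(y, O) = 79
Mul(Add(35177, 47673), Pow(Add(Function('G')(-111, 13), Pow(-59, 2)), -1)) = Mul(Add(35177, 47673), Pow(Add(79, Pow(-59, 2)), -1)) = Mul(82850, Pow(Add(79, 3481), -1)) = Mul(82850, Pow(3560, -1)) = Mul(82850, Rational(1, 3560)) = Rational(8285, 356)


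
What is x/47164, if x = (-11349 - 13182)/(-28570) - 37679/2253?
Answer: -1021220687/3035862256440 ≈ -0.00033639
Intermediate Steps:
x = -1021220687/64368210 (x = -24531*(-1/28570) - 37679*1/2253 = 24531/28570 - 37679/2253 = -1021220687/64368210 ≈ -15.865)
x/47164 = -1021220687/64368210/47164 = -1021220687/64368210*1/47164 = -1021220687/3035862256440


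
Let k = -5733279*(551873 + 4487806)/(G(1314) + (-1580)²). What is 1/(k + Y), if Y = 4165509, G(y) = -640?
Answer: -831920/6165925011867 ≈ -1.3492e-7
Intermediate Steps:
k = -9631295259147/831920 (k = -5733279*(551873 + 4487806)/(-640 + (-1580)²) = -5733279*5039679/(-640 + 2496400) = -5733279/(2495760*(1/5039679)) = -5733279/831920/1679893 = -5733279*1679893/831920 = -9631295259147/831920 ≈ -1.1577e+7)
1/(k + Y) = 1/(-9631295259147/831920 + 4165509) = 1/(-6165925011867/831920) = -831920/6165925011867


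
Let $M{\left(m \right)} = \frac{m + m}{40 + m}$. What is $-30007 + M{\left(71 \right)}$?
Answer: $- \frac{3330635}{111} \approx -30006.0$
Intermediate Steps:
$M{\left(m \right)} = \frac{2 m}{40 + m}$
$-30007 + M{\left(71 \right)} = -30007 + 2 \cdot 71 \frac{1}{40 + 71} = -30007 + 2 \cdot 71 \cdot \frac{1}{111} = -30007 + \frac{142}{111} = - \frac{3330635}{111}$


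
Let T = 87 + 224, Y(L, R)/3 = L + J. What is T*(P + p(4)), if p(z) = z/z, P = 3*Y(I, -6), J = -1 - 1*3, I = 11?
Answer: 19904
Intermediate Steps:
J = -4 (J = -1 - 3 = -4)
Y(L, R) = -12 + 3*L (Y(L, R) = 3*(L - 4) = 3*(-4 + L) = -12 + 3*L)
P = 63 (P = 3*(-12 + 3*11) = 3*(-12 + 33) = 3*21 = 63)
p(z) = 1
T = 311
T*(P + p(4)) = 311*(63 + 1) = 311*64 = 19904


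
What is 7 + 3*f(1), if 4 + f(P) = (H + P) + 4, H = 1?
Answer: 13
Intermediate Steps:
f(P) = 1 + P (f(P) = -4 + ((1 + P) + 4) = -4 + (5 + P) = 1 + P)
7 + 3*f(1) = 7 + 3*(1 + 1) = 7 + 3*2 = 7 + 6 = 13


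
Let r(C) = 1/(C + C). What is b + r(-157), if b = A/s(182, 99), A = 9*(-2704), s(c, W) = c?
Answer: -293911/2198 ≈ -133.72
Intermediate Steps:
A = -24336
r(C) = 1/(2*C)
b = -936/7 (b = -24336/182 = -24336*1/182 = -936/7 ≈ -133.71)
b + r(-157) = -936/7 + (1/2)/(-157) = -936/7 + (1/2)*(-1/157) = -936/7 - 1/314 = -293911/2198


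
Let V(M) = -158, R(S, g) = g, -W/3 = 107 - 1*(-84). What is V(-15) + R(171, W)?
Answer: -731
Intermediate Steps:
W = -573 (W = -3*(107 - 1*(-84)) = -3*(107 + 84) = -3*191 = -573)
V(-15) + R(171, W) = -158 - 573 = -731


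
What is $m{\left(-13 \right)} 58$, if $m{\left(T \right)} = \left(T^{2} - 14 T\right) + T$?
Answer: $19604$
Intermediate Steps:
$m{\left(T \right)} = T^{2} - 13 T$
$m{\left(-13 \right)} 58 = - 13 \left(-13 - 13\right) 58 = \left(-13\right) \left(-26\right) 58 = 338 \cdot 58 = 19604$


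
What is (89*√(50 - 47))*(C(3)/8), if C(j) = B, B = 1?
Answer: 89*√3/8 ≈ 19.269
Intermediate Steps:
C(j) = 1
(89*√(50 - 47))*(C(3)/8) = (89*√(50 - 47))*(1/8) = (89*√3)*(1*(⅛)) = (89*√3)*(⅛) = 89*√3/8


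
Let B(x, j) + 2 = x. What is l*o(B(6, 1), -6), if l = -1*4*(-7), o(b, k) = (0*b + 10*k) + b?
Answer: -1568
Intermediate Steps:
B(x, j) = -2 + x
o(b, k) = b + 10*k (o(b, k) = (0 + 10*k) + b = 10*k + b = b + 10*k)
l = 28 (l = -4*(-7) = 28)
l*o(B(6, 1), -6) = 28*((-2 + 6) + 10*(-6)) = 28*(4 - 60) = 28*(-56) = -1568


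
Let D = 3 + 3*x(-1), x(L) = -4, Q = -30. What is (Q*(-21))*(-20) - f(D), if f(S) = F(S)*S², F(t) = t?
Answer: -11871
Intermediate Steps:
D = -9 (D = 3 + 3*(-4) = 3 - 12 = -9)
f(S) = S³ (f(S) = S*S² = S³)
(Q*(-21))*(-20) - f(D) = -30*(-21)*(-20) - 1*(-9)³ = 630*(-20) - 1*(-729) = -12600 + 729 = -11871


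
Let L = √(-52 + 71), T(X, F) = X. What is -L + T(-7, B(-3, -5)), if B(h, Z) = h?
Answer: -7 - √19 ≈ -11.359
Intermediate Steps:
L = √19 ≈ 4.3589
-L + T(-7, B(-3, -5)) = -√19 - 7 = -7 - √19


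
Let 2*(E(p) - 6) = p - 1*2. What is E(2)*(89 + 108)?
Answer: 1182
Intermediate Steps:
E(p) = 5 + p/2 (E(p) = 6 + (p - 1*2)/2 = 6 + (p - 2)/2 = 6 + (-2 + p)/2 = 6 + (-1 + p/2) = 5 + p/2)
E(2)*(89 + 108) = (5 + (1/2)*2)*(89 + 108) = (5 + 1)*197 = 6*197 = 1182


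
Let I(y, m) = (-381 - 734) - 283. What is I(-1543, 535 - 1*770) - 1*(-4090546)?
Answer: 4089148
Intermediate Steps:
I(y, m) = -1398 (I(y, m) = -1115 - 283 = -1398)
I(-1543, 535 - 1*770) - 1*(-4090546) = -1398 - 1*(-4090546) = -1398 + 4090546 = 4089148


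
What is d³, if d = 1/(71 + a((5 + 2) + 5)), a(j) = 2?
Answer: 1/389017 ≈ 2.5706e-6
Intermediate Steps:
d = 1/73 (d = 1/(71 + 2) = 1/73 ≈ 0.013699)
d³ = (1/73)³ = 1/389017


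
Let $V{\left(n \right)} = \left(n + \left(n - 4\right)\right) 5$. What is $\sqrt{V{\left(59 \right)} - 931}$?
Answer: $19 i \approx 19.0 i$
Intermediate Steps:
$V{\left(n \right)} = -20 + 10 n$ ($V{\left(n \right)} = \left(n + \left(-4 + n\right)\right) 5 = \left(-4 + 2 n\right) 5 = -20 + 10 n$)
$\sqrt{V{\left(59 \right)} - 931} = \sqrt{\left(-20 + 10 \cdot 59\right) - 931} = \sqrt{\left(-20 + 590\right) - 931} = \sqrt{570 - 931} = \sqrt{-361} = 19 i$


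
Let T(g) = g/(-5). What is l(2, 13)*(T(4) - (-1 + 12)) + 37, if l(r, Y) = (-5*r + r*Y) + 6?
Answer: -1113/5 ≈ -222.60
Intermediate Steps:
l(r, Y) = 6 - 5*r + Y*r (l(r, Y) = (-5*r + Y*r) + 6 = 6 - 5*r + Y*r)
T(g) = -g/5 (T(g) = g*(-⅕) = -g/5)
l(2, 13)*(T(4) - (-1 + 12)) + 37 = (6 - 5*2 + 13*2)*(-⅕*4 - (-1 + 12)) + 37 = (6 - 10 + 26)*(-⅘ - 1*11) + 37 = 22*(-⅘ - 11) + 37 = 22*(-59/5) + 37 = -1298/5 + 37 = -1113/5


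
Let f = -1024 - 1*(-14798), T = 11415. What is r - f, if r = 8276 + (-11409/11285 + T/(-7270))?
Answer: -90255680561/16408390 ≈ -5500.6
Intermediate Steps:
f = 13774 (f = -1024 + 14798 = 13774)
r = 135753483299/16408390 (r = 8276 + (-11409/11285 + 11415/(-7270)) = 8276 + (-11409*1/11285 + 11415*(-1/7270)) = 8276 + (-11409/11285 - 2283/1454) = 8276 - 42352341/16408390 = 135753483299/16408390 ≈ 8273.4)
r - f = 135753483299/16408390 - 1*13774 = 135753483299/16408390 - 13774 = -90255680561/16408390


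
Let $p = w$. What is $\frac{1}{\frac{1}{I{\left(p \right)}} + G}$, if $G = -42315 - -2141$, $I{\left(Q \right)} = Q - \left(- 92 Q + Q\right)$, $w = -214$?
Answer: $- \frac{19688}{790945713} \approx -2.4892 \cdot 10^{-5}$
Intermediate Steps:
$p = -214$
$I{\left(Q \right)} = 92 Q$ ($I{\left(Q \right)} = Q - - 91 Q = Q + 91 Q = 92 Q$)
$G = -40174$ ($G = -42315 + 2141 = -40174$)
$\frac{1}{\frac{1}{I{\left(p \right)}} + G} = \frac{1}{\frac{1}{92 \left(-214\right)} - 40174} = \frac{1}{\frac{1}{-19688} - 40174} = \frac{1}{- \frac{1}{19688} - 40174} = \frac{1}{- \frac{790945713}{19688}} = - \frac{19688}{790945713}$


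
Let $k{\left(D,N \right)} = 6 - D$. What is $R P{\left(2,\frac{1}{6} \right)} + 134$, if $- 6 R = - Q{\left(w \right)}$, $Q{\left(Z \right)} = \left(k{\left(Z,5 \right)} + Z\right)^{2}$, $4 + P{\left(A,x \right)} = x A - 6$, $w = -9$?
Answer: $76$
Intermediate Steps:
$P{\left(A,x \right)} = -10 + A x$ ($P{\left(A,x \right)} = -4 + \left(x A - 6\right) = -4 + \left(A x - 6\right) = -4 + \left(-6 + A x\right) = -10 + A x$)
$Q{\left(Z \right)} = 36$ ($Q{\left(Z \right)} = \left(\left(6 - Z\right) + Z\right)^{2} = 6^{2} = 36$)
$R = 6$ ($R = - \frac{\left(-1\right) 36}{6} = \left(- \frac{1}{6}\right) \left(-36\right) = 6$)
$R P{\left(2,\frac{1}{6} \right)} + 134 = 6 \left(-10 + \frac{2}{6}\right) + 134 = 6 \left(-10 + 2 \cdot \frac{1}{6}\right) + 134 = 6 \left(-10 + \frac{1}{3}\right) + 134 = 6 \left(- \frac{29}{3}\right) + 134 = -58 + 134 = 76$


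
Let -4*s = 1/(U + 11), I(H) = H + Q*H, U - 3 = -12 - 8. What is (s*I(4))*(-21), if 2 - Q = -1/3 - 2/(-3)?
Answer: -28/3 ≈ -9.3333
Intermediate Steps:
Q = 5/3 (Q = 2 - (-1/3 - 2/(-3)) = 2 - (-1*⅓ - 2*(-⅓)) = 2 - (-⅓ + ⅔) = 2 - 1*⅓ = 2 - ⅓ = 5/3 ≈ 1.6667)
U = -17 (U = 3 + (-12 - 8) = 3 - 20 = -17)
I(H) = 8*H/3 (I(H) = H + 5*H/3 = 8*H/3)
s = 1/24 (s = -1/(4*(-17 + 11)) = -¼/(-6) = -¼*(-⅙) = 1/24 ≈ 0.041667)
(s*I(4))*(-21) = (((8/3)*4)/24)*(-21) = ((1/24)*(32/3))*(-21) = (4/9)*(-21) = -28/3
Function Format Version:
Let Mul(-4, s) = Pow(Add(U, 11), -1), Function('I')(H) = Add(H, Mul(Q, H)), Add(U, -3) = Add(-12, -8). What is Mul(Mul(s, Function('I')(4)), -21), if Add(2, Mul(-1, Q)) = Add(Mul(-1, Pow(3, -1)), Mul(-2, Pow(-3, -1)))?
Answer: Rational(-28, 3) ≈ -9.3333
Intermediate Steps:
Q = Rational(5, 3) (Q = Add(2, Mul(-1, Add(Mul(-1, Pow(3, -1)), Mul(-2, Pow(-3, -1))))) = Add(2, Mul(-1, Add(Mul(-1, Rational(1, 3)), Mul(-2, Rational(-1, 3))))) = Add(2, Mul(-1, Add(Rational(-1, 3), Rational(2, 3)))) = Add(2, Mul(-1, Rational(1, 3))) = Add(2, Rational(-1, 3)) = Rational(5, 3) ≈ 1.6667)
U = -17 (U = Add(3, Add(-12, -8)) = Add(3, -20) = -17)
Function('I')(H) = Mul(Rational(8, 3), H) (Function('I')(H) = Add(H, Mul(Rational(5, 3), H)) = Mul(Rational(8, 3), H))
s = Rational(1, 24) (s = Mul(Rational(-1, 4), Pow(Add(-17, 11), -1)) = Mul(Rational(-1, 4), Pow(-6, -1)) = Mul(Rational(-1, 4), Rational(-1, 6)) = Rational(1, 24) ≈ 0.041667)
Mul(Mul(s, Function('I')(4)), -21) = Mul(Mul(Rational(1, 24), Mul(Rational(8, 3), 4)), -21) = Mul(Mul(Rational(1, 24), Rational(32, 3)), -21) = Mul(Rational(4, 9), -21) = Rational(-28, 3)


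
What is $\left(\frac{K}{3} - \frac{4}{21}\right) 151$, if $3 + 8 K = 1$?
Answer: $- \frac{3473}{84} \approx -41.345$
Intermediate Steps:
$K = - \frac{1}{4}$ ($K = - \frac{3}{8} + \frac{1}{8} \cdot 1 = - \frac{3}{8} + \frac{1}{8} = - \frac{1}{4} \approx -0.25$)
$\left(\frac{K}{3} - \frac{4}{21}\right) 151 = \left(- \frac{1}{4 \cdot 3} - \frac{4}{21}\right) 151 = \left(\left(- \frac{1}{4}\right) \frac{1}{3} - \frac{4}{21}\right) 151 = \left(- \frac{1}{12} - \frac{4}{21}\right) 151 = \left(- \frac{23}{84}\right) 151 = - \frac{3473}{84}$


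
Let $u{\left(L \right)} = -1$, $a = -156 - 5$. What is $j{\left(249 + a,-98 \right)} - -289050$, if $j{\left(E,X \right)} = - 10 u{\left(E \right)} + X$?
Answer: $288962$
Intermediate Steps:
$a = -161$ ($a = -156 - 5 = -161$)
$j{\left(E,X \right)} = 10 + X$ ($j{\left(E,X \right)} = \left(-10\right) \left(-1\right) + X = 10 + X$)
$j{\left(249 + a,-98 \right)} - -289050 = \left(10 - 98\right) - -289050 = -88 + 289050 = 288962$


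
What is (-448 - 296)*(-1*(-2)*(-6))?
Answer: 8928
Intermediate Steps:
(-448 - 296)*(-1*(-2)*(-6)) = -1488*(-6) = -744*(-12) = 8928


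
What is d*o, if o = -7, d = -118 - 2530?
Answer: 18536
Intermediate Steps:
d = -2648
d*o = -2648*(-7) = 18536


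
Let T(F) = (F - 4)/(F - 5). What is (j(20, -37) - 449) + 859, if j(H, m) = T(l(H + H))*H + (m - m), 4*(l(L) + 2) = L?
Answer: 1310/3 ≈ 436.67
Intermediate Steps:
l(L) = -2 + L/4
T(F) = (-4 + F)/(-5 + F)
j(H, m) = H*(-6 + H/2)/(-7 + H/2) (j(H, m) = ((-4 + (-2 + (H + H)/4))/(-5 + (-2 + (H + H)/4)))*H + (m - m) = ((-4 + (-2 + (2*H)/4))/(-5 + (-2 + (2*H)/4)))*H + 0 = ((-4 + (-2 + H/2))/(-5 + (-2 + H/2)))*H + 0 = ((-6 + H/2)/(-7 + H/2))*H + 0 = H*(-6 + H/2)/(-7 + H/2) + 0 = H*(-6 + H/2)/(-7 + H/2))
(j(20, -37) - 449) + 859 = (20*(-12 + 20)/(-14 + 20) - 449) + 859 = (20*8/6 - 449) + 859 = (20*(⅙)*8 - 449) + 859 = (80/3 - 449) + 859 = -1267/3 + 859 = 1310/3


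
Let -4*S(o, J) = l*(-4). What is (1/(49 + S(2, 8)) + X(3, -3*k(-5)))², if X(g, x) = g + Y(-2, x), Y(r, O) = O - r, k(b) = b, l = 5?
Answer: 1168561/2916 ≈ 400.74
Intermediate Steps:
S(o, J) = 5 (S(o, J) = -5*(-4)/4 = -¼*(-20) = 5)
X(g, x) = 2 + g + x (X(g, x) = g + (x - 1*(-2)) = g + (x + 2) = g + (2 + x) = 2 + g + x)
(1/(49 + S(2, 8)) + X(3, -3*k(-5)))² = (1/(49 + 5) + (2 + 3 - 3*(-5)))² = (1/54 + (2 + 3 + 15))² = (1/54 + 20)² = (1081/54)² = 1168561/2916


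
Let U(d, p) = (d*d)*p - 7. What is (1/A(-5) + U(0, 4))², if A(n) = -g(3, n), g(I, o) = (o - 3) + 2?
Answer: 1681/36 ≈ 46.694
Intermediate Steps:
g(I, o) = -1 + o (g(I, o) = (-3 + o) + 2 = -1 + o)
U(d, p) = -7 + p*d² (U(d, p) = d²*p - 7 = p*d² - 7 = -7 + p*d²)
A(n) = 1 - n (A(n) = -(-1 + n) = 1 - n)
(1/A(-5) + U(0, 4))² = (1/(1 - 1*(-5)) + (-7 + 4*0²))² = (1/(1 + 5) + (-7 + 4*0))² = (1/6 + (-7 + 0))² = (⅙ - 7)² = (-41/6)² = 1681/36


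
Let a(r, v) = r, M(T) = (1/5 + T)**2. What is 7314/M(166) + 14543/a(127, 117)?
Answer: 3355350191/29233749 ≈ 114.78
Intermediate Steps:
M(T) = (1/5 + T)**2
7314/M(166) + 14543/a(127, 117) = 7314/(((1 + 5*166)**2/25)) + 14543/127 = 7314/(((1 + 830)**2/25)) + 14543*(1/127) = 7314/(((1/25)*831**2)) + 14543/127 = 7314/(((1/25)*690561)) + 14543/127 = 7314/(690561/25) + 14543/127 = 7314*(25/690561) + 14543/127 = 60950/230187 + 14543/127 = 3355350191/29233749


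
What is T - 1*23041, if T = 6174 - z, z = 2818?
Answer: -19685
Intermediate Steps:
T = 3356 (T = 6174 - 1*2818 = 6174 - 2818 = 3356)
T - 1*23041 = 3356 - 1*23041 = 3356 - 23041 = -19685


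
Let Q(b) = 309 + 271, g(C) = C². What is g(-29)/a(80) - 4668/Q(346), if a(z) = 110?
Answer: -257/638 ≈ -0.40282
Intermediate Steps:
Q(b) = 580
g(-29)/a(80) - 4668/Q(346) = (-29)²/110 - 4668/580 = 841*(1/110) - 4668*1/580 = 841/110 - 1167/145 = -257/638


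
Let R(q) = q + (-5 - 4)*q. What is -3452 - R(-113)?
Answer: -4356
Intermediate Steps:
R(q) = -8*q (R(q) = q - 9*q = -8*q)
-3452 - R(-113) = -3452 - (-8)*(-113) = -3452 - 1*904 = -3452 - 904 = -4356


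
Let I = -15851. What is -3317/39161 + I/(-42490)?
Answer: 479801681/1663950890 ≈ 0.28835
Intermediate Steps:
-3317/39161 + I/(-42490) = -3317/39161 - 15851/(-42490) = -3317*1/39161 - 15851*(-1/42490) = -3317/39161 + 15851/42490 = 479801681/1663950890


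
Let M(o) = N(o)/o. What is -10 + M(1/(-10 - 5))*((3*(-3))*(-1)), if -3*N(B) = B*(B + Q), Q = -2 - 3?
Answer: 26/5 ≈ 5.2000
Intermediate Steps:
Q = -5
N(B) = -B*(-5 + B)/3 (N(B) = -B*(B - 5)/3 = -B*(-5 + B)/3)
M(o) = 5/3 - o/3 (M(o) = (o*(5 - o)/3)/o = 5/3 - o/3)
-10 + M(1/(-10 - 5))*((3*(-3))*(-1)) = -10 + (5/3 - 1/(3*(-10 - 5)))*((3*(-3))*(-1)) = -10 + (5/3 - ⅓/(-15))*(-9*(-1)) = -10 + (5/3 - ⅓*(-1/15))*9 = -10 + (5/3 + 1/45)*9 = -10 + (76/45)*9 = -10 + 76/5 = 26/5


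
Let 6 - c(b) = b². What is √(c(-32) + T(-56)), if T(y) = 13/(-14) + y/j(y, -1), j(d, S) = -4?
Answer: I*√196966/14 ≈ 31.701*I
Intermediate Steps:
c(b) = 6 - b²
T(y) = -13/14 - y/4 (T(y) = 13/(-14) + y/(-4) = 13*(-1/14) + y*(-¼) = -13/14 - y/4)
√(c(-32) + T(-56)) = √((6 - 1*(-32)²) + (-13/14 - ¼*(-56))) = √((6 - 1*1024) + (-13/14 + 14)) = √((6 - 1024) + 183/14) = √(-1018 + 183/14) = √(-14069/14) = I*√196966/14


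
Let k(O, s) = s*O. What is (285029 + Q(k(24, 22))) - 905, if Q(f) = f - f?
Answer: 284124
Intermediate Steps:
k(O, s) = O*s
Q(f) = 0
(285029 + Q(k(24, 22))) - 905 = (285029 + 0) - 905 = 285029 - 905 = 284124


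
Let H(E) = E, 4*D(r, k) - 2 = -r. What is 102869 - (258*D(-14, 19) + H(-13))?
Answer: 101850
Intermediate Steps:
D(r, k) = 1/2 - r/4 (D(r, k) = 1/2 + (-r)/4 = 1/2 - r/4)
102869 - (258*D(-14, 19) + H(-13)) = 102869 - (258*(1/2 - 1/4*(-14)) - 13) = 102869 - (258*(1/2 + 7/2) - 13) = 102869 - (258*4 - 13) = 102869 - (1032 - 13) = 102869 - 1*1019 = 102869 - 1019 = 101850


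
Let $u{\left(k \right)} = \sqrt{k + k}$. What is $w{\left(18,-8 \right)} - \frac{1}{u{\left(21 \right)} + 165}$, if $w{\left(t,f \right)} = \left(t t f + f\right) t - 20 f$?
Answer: $- \frac{422605095}{9061} + \frac{\sqrt{42}}{27183} \approx -46640.0$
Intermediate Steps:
$u{\left(k \right)} = \sqrt{2} \sqrt{k}$ ($u{\left(k \right)} = \sqrt{2 k} = \sqrt{2} \sqrt{k}$)
$w{\left(t,f \right)} = - 20 f + t \left(f + f t^{2}\right)$ ($w{\left(t,f \right)} = \left(t^{2} f + f\right) t - 20 f = \left(f t^{2} + f\right) t - 20 f = \left(f + f t^{2}\right) t - 20 f = t \left(f + f t^{2}\right) - 20 f = - 20 f + t \left(f + f t^{2}\right)$)
$w{\left(18,-8 \right)} - \frac{1}{u{\left(21 \right)} + 165} = - 8 \left(-20 + 18 + 18^{3}\right) - \frac{1}{\sqrt{2} \sqrt{21} + 165} = - 8 \left(-20 + 18 + 5832\right) - \frac{1}{\sqrt{42} + 165} = \left(-8\right) 5830 - \frac{1}{165 + \sqrt{42}} = -46640 - \frac{1}{165 + \sqrt{42}}$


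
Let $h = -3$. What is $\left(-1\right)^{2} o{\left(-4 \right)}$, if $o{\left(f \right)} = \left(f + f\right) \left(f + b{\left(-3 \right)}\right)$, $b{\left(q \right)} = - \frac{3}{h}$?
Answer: $24$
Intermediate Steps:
$b{\left(q \right)} = 1$ ($b{\left(q \right)} = - \frac{3}{-3} = \left(-3\right) \left(- \frac{1}{3}\right) = 1$)
$o{\left(f \right)} = 2 f \left(1 + f\right)$ ($o{\left(f \right)} = \left(f + f\right) \left(f + 1\right) = 2 f \left(1 + f\right)$)
$\left(-1\right)^{2} o{\left(-4 \right)} = \left(-1\right)^{2} \cdot 2 \left(-4\right) \left(1 - 4\right) = 1 \cdot 2 \left(-4\right) \left(-3\right) = 1 \cdot 24 = 24$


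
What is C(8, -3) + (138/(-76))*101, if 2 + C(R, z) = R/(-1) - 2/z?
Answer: -21971/114 ≈ -192.73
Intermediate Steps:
C(R, z) = -2 - R - 2/z (C(R, z) = -2 + (R/(-1) - 2/z) = -2 + (R*(-1) - 2/z) = -2 + (-R - 2/z) = -2 - R - 2/z)
C(8, -3) + (138/(-76))*101 = (-2 - 1*8 - 2/(-3)) + (138/(-76))*101 = (-2 - 8 - 2*(-⅓)) + (138*(-1/76))*101 = (-2 - 8 + ⅔) - 69/38*101 = -28/3 - 6969/38 = -21971/114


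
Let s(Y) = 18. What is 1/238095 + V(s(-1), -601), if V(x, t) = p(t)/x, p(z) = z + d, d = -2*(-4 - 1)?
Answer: -15634903/476190 ≈ -32.833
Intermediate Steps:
d = 10 (d = -2*(-5) = 10)
p(z) = 10 + z (p(z) = z + 10 = 10 + z)
V(x, t) = (10 + t)/x
1/238095 + V(s(-1), -601) = 1/238095 + (10 - 601)/18 = 1/238095 + (1/18)*(-591) = 1/238095 - 197/6 = -15634903/476190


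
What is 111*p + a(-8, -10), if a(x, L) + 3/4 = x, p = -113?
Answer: -50207/4 ≈ -12552.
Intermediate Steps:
a(x, L) = -3/4 + x
111*p + a(-8, -10) = 111*(-113) + (-3/4 - 8) = -12543 - 35/4 = -50207/4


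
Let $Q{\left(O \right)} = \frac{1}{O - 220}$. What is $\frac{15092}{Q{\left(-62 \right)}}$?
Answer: $-4255944$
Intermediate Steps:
$Q{\left(O \right)} = \frac{1}{-220 + O}$
$\frac{15092}{Q{\left(-62 \right)}} = \frac{15092}{\frac{1}{-220 - 62}} = \frac{15092}{\frac{1}{-282}} = \frac{15092}{- \frac{1}{282}} = 15092 \left(-282\right) = -4255944$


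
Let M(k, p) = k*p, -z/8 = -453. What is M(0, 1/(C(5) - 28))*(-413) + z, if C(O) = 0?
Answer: 3624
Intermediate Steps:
z = 3624 (z = -8*(-453) = 3624)
M(0, 1/(C(5) - 28))*(-413) + z = (0/(0 - 28))*(-413) + 3624 = (0/(-28))*(-413) + 3624 = (0*(-1/28))*(-413) + 3624 = 0*(-413) + 3624 = 0 + 3624 = 3624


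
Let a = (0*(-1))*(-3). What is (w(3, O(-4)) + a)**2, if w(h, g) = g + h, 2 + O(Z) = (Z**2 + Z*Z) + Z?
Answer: 841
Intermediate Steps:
O(Z) = -2 + Z + 2*Z**2 (O(Z) = -2 + ((Z**2 + Z*Z) + Z) = -2 + ((Z**2 + Z**2) + Z) = -2 + (2*Z**2 + Z) = -2 + (Z + 2*Z**2) = -2 + Z + 2*Z**2)
a = 0 (a = 0*(-3) = 0)
(w(3, O(-4)) + a)**2 = (((-2 - 4 + 2*(-4)**2) + 3) + 0)**2 = (((-2 - 4 + 2*16) + 3) + 0)**2 = (((-2 - 4 + 32) + 3) + 0)**2 = ((26 + 3) + 0)**2 = (29 + 0)**2 = 29**2 = 841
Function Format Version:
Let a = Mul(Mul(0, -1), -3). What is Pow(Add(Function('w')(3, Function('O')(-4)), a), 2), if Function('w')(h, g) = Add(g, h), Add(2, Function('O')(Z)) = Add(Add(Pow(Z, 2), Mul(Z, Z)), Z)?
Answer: 841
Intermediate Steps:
Function('O')(Z) = Add(-2, Z, Mul(2, Pow(Z, 2))) (Function('O')(Z) = Add(-2, Add(Add(Pow(Z, 2), Mul(Z, Z)), Z)) = Add(-2, Add(Add(Pow(Z, 2), Pow(Z, 2)), Z)) = Add(-2, Add(Mul(2, Pow(Z, 2)), Z)) = Add(-2, Add(Z, Mul(2, Pow(Z, 2)))) = Add(-2, Z, Mul(2, Pow(Z, 2))))
a = 0 (a = Mul(0, -3) = 0)
Pow(Add(Function('w')(3, Function('O')(-4)), a), 2) = Pow(Add(Add(Add(-2, -4, Mul(2, Pow(-4, 2))), 3), 0), 2) = Pow(Add(Add(Add(-2, -4, Mul(2, 16)), 3), 0), 2) = Pow(Add(Add(Add(-2, -4, 32), 3), 0), 2) = Pow(Add(Add(26, 3), 0), 2) = Pow(Add(29, 0), 2) = Pow(29, 2) = 841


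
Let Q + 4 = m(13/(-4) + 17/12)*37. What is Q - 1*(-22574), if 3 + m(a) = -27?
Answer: 21460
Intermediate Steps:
m(a) = -30 (m(a) = -3 - 27 = -30)
Q = -1114 (Q = -4 - 30*37 = -4 - 1110 = -1114)
Q - 1*(-22574) = -1114 - 1*(-22574) = -1114 + 22574 = 21460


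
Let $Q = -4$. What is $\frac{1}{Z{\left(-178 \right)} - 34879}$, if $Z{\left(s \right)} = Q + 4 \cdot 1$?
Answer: $- \frac{1}{34879} \approx -2.8671 \cdot 10^{-5}$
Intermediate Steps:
$Z{\left(s \right)} = 0$ ($Z{\left(s \right)} = -4 + 4 \cdot 1 = -4 + 4 = 0$)
$\frac{1}{Z{\left(-178 \right)} - 34879} = \frac{1}{0 - 34879} = \frac{1}{-34879} = - \frac{1}{34879}$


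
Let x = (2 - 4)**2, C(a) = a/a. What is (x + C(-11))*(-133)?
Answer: -665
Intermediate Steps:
C(a) = 1
x = 4 (x = (-2)**2 = 4)
(x + C(-11))*(-133) = (4 + 1)*(-133) = 5*(-133) = -665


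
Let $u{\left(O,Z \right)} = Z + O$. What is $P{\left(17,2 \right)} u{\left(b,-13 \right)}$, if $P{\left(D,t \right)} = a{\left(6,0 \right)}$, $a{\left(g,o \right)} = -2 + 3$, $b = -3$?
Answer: $-16$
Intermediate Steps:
$a{\left(g,o \right)} = 1$
$u{\left(O,Z \right)} = O + Z$
$P{\left(D,t \right)} = 1$
$P{\left(17,2 \right)} u{\left(b,-13 \right)} = 1 \left(-3 - 13\right) = 1 \left(-16\right) = -16$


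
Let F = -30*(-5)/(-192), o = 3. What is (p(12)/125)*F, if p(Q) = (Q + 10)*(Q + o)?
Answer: -33/16 ≈ -2.0625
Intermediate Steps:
p(Q) = (3 + Q)*(10 + Q) (p(Q) = (Q + 10)*(Q + 3) = (10 + Q)*(3 + Q) = (3 + Q)*(10 + Q))
F = -25/32 (F = 150*(-1/192) = -25/32 ≈ -0.78125)
(p(12)/125)*F = ((30 + 12² + 13*12)/125)*(-25/32) = ((30 + 144 + 156)/125)*(-25/32) = ((1/125)*330)*(-25/32) = (66/25)*(-25/32) = -33/16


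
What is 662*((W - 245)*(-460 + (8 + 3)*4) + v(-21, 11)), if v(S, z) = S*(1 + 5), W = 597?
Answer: -97021396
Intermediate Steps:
v(S, z) = 6*S (v(S, z) = S*6 = 6*S)
662*((W - 245)*(-460 + (8 + 3)*4) + v(-21, 11)) = 662*((597 - 245)*(-460 + (8 + 3)*4) + 6*(-21)) = 662*(352*(-460 + 11*4) - 126) = 662*(352*(-460 + 44) - 126) = 662*(352*(-416) - 126) = 662*(-146432 - 126) = 662*(-146558) = -97021396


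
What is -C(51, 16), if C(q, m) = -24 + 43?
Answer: -19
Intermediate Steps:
C(q, m) = 19
-C(51, 16) = -1*19 = -19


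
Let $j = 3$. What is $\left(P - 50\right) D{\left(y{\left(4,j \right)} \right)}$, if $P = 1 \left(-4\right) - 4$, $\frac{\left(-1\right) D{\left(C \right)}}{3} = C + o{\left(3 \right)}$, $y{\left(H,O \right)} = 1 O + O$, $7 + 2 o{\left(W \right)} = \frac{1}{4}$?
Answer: $\frac{1827}{4} \approx 456.75$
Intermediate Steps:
$o{\left(W \right)} = - \frac{27}{8}$ ($o{\left(W \right)} = - \frac{7}{2} + \frac{1}{2 \cdot 4} = - \frac{7}{2} + \frac{1}{2} \cdot \frac{1}{4} = - \frac{7}{2} + \frac{1}{8} = - \frac{27}{8}$)
$y{\left(H,O \right)} = 2 O$ ($y{\left(H,O \right)} = O + O = 2 O$)
$D{\left(C \right)} = \frac{81}{8} - 3 C$ ($D{\left(C \right)} = - 3 \left(C - \frac{27}{8}\right) = - 3 \left(- \frac{27}{8} + C\right) = \frac{81}{8} - 3 C$)
$P = -8$ ($P = -4 - 4 = -8$)
$\left(P - 50\right) D{\left(y{\left(4,j \right)} \right)} = \left(-8 - 50\right) \left(\frac{81}{8} - 3 \cdot 2 \cdot 3\right) = - 58 \left(\frac{81}{8} - 18\right) = \left(-58\right) \left(- \frac{63}{8}\right) = \frac{1827}{4}$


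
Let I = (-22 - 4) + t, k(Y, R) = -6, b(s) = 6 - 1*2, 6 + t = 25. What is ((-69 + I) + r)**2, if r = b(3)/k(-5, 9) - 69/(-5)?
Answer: 889249/225 ≈ 3952.2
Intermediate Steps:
t = 19 (t = -6 + 25 = 19)
b(s) = 4 (b(s) = 6 - 2 = 4)
I = -7 (I = (-22 - 4) + 19 = -26 + 19 = -7)
r = 197/15 (r = 4/(-6) - 69/(-5) = 4*(-1/6) - 69*(-1/5) = -2/3 + 69/5 = 197/15 ≈ 13.133)
((-69 + I) + r)**2 = ((-69 - 7) + 197/15)**2 = (-76 + 197/15)**2 = (-943/15)**2 = 889249/225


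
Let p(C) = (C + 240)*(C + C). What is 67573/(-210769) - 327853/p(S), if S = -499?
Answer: -86567653143/54479992658 ≈ -1.5890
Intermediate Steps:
p(C) = 2*C*(240 + C) (p(C) = (240 + C)*(2*C) = 2*C*(240 + C))
67573/(-210769) - 327853/p(S) = 67573/(-210769) - 327853*(-1/(998*(240 - 499))) = 67573*(-1/210769) - 327853/(2*(-499)*(-259)) = -67573/210769 - 327853/258482 = -86567653143/54479992658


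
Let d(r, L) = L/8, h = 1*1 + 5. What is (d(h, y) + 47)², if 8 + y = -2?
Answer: 33489/16 ≈ 2093.1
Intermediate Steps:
h = 6 (h = 1 + 5 = 6)
y = -10 (y = -8 - 2 = -10)
d(r, L) = L/8 (d(r, L) = L*(⅛) = L/8)
(d(h, y) + 47)² = ((⅛)*(-10) + 47)² = (-5/4 + 47)² = (183/4)² = 33489/16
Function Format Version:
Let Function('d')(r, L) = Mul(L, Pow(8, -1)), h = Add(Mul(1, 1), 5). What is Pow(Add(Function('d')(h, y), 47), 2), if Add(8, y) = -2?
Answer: Rational(33489, 16) ≈ 2093.1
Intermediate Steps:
h = 6 (h = Add(1, 5) = 6)
y = -10 (y = Add(-8, -2) = -10)
Function('d')(r, L) = Mul(Rational(1, 8), L) (Function('d')(r, L) = Mul(L, Rational(1, 8)) = Mul(Rational(1, 8), L))
Pow(Add(Function('d')(h, y), 47), 2) = Pow(Add(Mul(Rational(1, 8), -10), 47), 2) = Pow(Add(Rational(-5, 4), 47), 2) = Pow(Rational(183, 4), 2) = Rational(33489, 16)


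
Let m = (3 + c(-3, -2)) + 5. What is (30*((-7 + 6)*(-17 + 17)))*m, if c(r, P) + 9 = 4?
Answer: 0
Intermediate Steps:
c(r, P) = -5 (c(r, P) = -9 + 4 = -5)
m = 3 (m = (3 - 5) + 5 = -2 + 5 = 3)
(30*((-7 + 6)*(-17 + 17)))*m = (30*((-7 + 6)*(-17 + 17)))*3 = (30*(-1*0))*3 = (30*0)*3 = 0*3 = 0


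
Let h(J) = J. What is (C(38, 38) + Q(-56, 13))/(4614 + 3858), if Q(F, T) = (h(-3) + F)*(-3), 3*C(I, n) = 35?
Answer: 283/12708 ≈ 0.022269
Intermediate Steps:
C(I, n) = 35/3 (C(I, n) = (⅓)*35 = 35/3)
Q(F, T) = 9 - 3*F (Q(F, T) = (-3 + F)*(-3) = 9 - 3*F)
(C(38, 38) + Q(-56, 13))/(4614 + 3858) = (35/3 + (9 - 3*(-56)))/(4614 + 3858) = (35/3 + (9 + 168))/8472 = (35/3 + 177)*(1/8472) = (566/3)*(1/8472) = 283/12708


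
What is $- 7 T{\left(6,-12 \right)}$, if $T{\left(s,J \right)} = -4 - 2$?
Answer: $42$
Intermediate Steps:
$T{\left(s,J \right)} = -6$ ($T{\left(s,J \right)} = -4 - 2 = -6$)
$- 7 T{\left(6,-12 \right)} = \left(-7\right) \left(-6\right) = 42$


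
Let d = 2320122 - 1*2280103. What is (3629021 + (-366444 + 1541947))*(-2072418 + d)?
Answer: -9764709773076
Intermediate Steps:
d = 40019 (d = 2320122 - 2280103 = 40019)
(3629021 + (-366444 + 1541947))*(-2072418 + d) = (3629021 + (-366444 + 1541947))*(-2072418 + 40019) = (3629021 + 1175503)*(-2032399) = 4804524*(-2032399) = -9764709773076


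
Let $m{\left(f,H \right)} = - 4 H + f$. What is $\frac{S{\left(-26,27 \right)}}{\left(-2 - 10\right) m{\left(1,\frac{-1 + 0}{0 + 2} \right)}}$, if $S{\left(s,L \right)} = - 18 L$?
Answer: $\frac{27}{2} \approx 13.5$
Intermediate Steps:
$m{\left(f,H \right)} = f - 4 H$
$\frac{S{\left(-26,27 \right)}}{\left(-2 - 10\right) m{\left(1,\frac{-1 + 0}{0 + 2} \right)}} = \frac{\left(-18\right) 27}{\left(-2 - 10\right) \left(1 - 4 \frac{-1 + 0}{0 + 2}\right)} = - \frac{486}{\left(-12\right) \left(1 - 4 \left(- \frac{1}{2}\right)\right)} = - \frac{486}{\left(-12\right) \left(1 - 4 \left(\left(-1\right) \frac{1}{2}\right)\right)} = - \frac{486}{\left(-12\right) \left(1 - -2\right)} = - \frac{486}{\left(-12\right) \left(1 + 2\right)} = - \frac{486}{\left(-12\right) 3} = - \frac{486}{-36} = \left(-486\right) \left(- \frac{1}{36}\right) = \frac{27}{2}$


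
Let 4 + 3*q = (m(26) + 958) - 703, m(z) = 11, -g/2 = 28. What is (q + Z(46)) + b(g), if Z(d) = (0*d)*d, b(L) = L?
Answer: 94/3 ≈ 31.333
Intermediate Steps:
g = -56 (g = -2*28 = -56)
Z(d) = 0 (Z(d) = 0*d = 0)
q = 262/3 (q = -4/3 + ((11 + 958) - 703)/3 = -4/3 + (969 - 703)/3 = -4/3 + (1/3)*266 = -4/3 + 266/3 = 262/3 ≈ 87.333)
(q + Z(46)) + b(g) = (262/3 + 0) - 56 = 262/3 - 56 = 94/3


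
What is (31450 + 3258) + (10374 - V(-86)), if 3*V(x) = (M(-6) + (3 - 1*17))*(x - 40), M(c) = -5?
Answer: 44284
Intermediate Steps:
V(x) = 760/3 - 19*x/3 (V(x) = ((-5 + (3 - 1*17))*(x - 40))/3 = ((-5 + (3 - 17))*(-40 + x))/3 = ((-5 - 14)*(-40 + x))/3 = (-19*(-40 + x))/3 = (760 - 19*x)/3 = 760/3 - 19*x/3)
(31450 + 3258) + (10374 - V(-86)) = (31450 + 3258) + (10374 - (760/3 - 19/3*(-86))) = 34708 + (10374 - (760/3 + 1634/3)) = 34708 + (10374 - 1*798) = 34708 + (10374 - 798) = 34708 + 9576 = 44284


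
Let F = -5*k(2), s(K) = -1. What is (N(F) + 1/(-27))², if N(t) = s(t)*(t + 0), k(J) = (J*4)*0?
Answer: 1/729 ≈ 0.0013717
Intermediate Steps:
k(J) = 0 (k(J) = (4*J)*0 = 0)
F = 0 (F = -5*0 = 0)
N(t) = -t (N(t) = -(t + 0) = -t)
(N(F) + 1/(-27))² = (-1*0 + 1/(-27))² = (0 - 1/27)² = (-1/27)² = 1/729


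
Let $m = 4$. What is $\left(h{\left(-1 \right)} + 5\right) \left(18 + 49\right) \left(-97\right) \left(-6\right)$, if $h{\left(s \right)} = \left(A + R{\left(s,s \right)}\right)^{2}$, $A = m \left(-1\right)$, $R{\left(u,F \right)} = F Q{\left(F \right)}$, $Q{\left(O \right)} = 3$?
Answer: $2105676$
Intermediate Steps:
$R{\left(u,F \right)} = 3 F$ ($R{\left(u,F \right)} = F 3 = 3 F$)
$A = -4$ ($A = 4 \left(-1\right) = -4$)
$h{\left(s \right)} = \left(-4 + 3 s\right)^{2}$
$\left(h{\left(-1 \right)} + 5\right) \left(18 + 49\right) \left(-97\right) \left(-6\right) = \left(\left(-4 + 3 \left(-1\right)\right)^{2} + 5\right) \left(18 + 49\right) \left(-97\right) \left(-6\right) = \left(\left(-4 - 3\right)^{2} + 5\right) 67 \left(-97\right) \left(-6\right) = \left(\left(-7\right)^{2} + 5\right) 67 \left(-97\right) \left(-6\right) = \left(49 + 5\right) 67 \left(-97\right) \left(-6\right) = 54 \cdot 67 \left(-97\right) \left(-6\right) = 3618 \left(-97\right) \left(-6\right) = \left(-350946\right) \left(-6\right) = 2105676$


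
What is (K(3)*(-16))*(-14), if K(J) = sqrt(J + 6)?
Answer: 672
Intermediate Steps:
K(J) = sqrt(6 + J)
(K(3)*(-16))*(-14) = (sqrt(6 + 3)*(-16))*(-14) = (sqrt(9)*(-16))*(-14) = (3*(-16))*(-14) = -48*(-14) = 672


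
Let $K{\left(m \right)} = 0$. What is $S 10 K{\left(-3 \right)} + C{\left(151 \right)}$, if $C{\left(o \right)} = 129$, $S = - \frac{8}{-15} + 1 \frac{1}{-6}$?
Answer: $129$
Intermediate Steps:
$S = \frac{11}{30}$ ($S = \left(-8\right) \left(- \frac{1}{15}\right) + 1 \left(- \frac{1}{6}\right) = \frac{8}{15} - \frac{1}{6} = \frac{11}{30} \approx 0.36667$)
$S 10 K{\left(-3 \right)} + C{\left(151 \right)} = \frac{11}{30} \cdot 10 \cdot 0 + 129 = \frac{11}{3} \cdot 0 + 129 = 0 + 129 = 129$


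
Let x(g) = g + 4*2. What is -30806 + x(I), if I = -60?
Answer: -30858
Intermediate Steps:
x(g) = 8 + g (x(g) = g + 8 = 8 + g)
-30806 + x(I) = -30806 + (8 - 60) = -30806 - 52 = -30858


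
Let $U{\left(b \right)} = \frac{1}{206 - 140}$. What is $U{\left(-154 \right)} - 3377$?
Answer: $- \frac{222881}{66} \approx -3377.0$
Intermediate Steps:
$U{\left(b \right)} = \frac{1}{66}$
$U{\left(-154 \right)} - 3377 = \frac{1}{66} - 3377 = - \frac{222881}{66}$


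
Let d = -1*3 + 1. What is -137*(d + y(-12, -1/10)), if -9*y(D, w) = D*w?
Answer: 4384/15 ≈ 292.27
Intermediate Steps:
d = -2 (d = -3 + 1 = -2)
y(D, w) = -D*w/9
-137*(d + y(-12, -1/10)) = -137*(-2 - ⅑*(-12)*(-1/10)) = -137*(-2 - ⅑*(-12)*(-1*⅒)) = -137*(-2 - ⅑*(-12)*(-⅒)) = -137*(-2 - 2/15) = -137*(-32/15) = 4384/15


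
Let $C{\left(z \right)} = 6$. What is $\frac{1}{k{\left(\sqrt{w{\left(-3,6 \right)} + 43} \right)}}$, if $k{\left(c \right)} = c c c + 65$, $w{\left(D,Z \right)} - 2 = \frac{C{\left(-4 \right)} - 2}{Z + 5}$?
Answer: $- \frac{86515}{118628024} + \frac{5489 \sqrt{5489}}{118628024} \approx 0.0026988$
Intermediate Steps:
$w{\left(D,Z \right)} = 2 + \frac{4}{5 + Z}$ ($w{\left(D,Z \right)} = 2 + \frac{6 - 2}{Z + 5} = 2 + \frac{4}{5 + Z}$)
$k{\left(c \right)} = 65 + c^{3}$ ($k{\left(c \right)} = c^{2} c + 65 = c^{3} + 65 = 65 + c^{3}$)
$\frac{1}{k{\left(\sqrt{w{\left(-3,6 \right)} + 43} \right)}} = \frac{1}{65 + \left(\sqrt{\frac{2 \left(7 + 6\right)}{5 + 6} + 43}\right)^{3}} = \frac{1}{65 + \left(\sqrt{2 \cdot \frac{1}{11} \cdot 13 + 43}\right)^{3}} = \frac{1}{65 + \left(\sqrt{\frac{26}{11} + 43}\right)^{3}} = \frac{1}{65 + \left(\sqrt{\frac{499}{11}}\right)^{3}} = \frac{1}{65 + \left(\frac{\sqrt{5489}}{11}\right)^{3}} = \frac{1}{65 + \frac{499 \sqrt{5489}}{121}}$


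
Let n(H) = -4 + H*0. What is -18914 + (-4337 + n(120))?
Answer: -23255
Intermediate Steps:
n(H) = -4 (n(H) = -4 + 0 = -4)
-18914 + (-4337 + n(120)) = -18914 + (-4337 - 4) = -18914 - 4341 = -23255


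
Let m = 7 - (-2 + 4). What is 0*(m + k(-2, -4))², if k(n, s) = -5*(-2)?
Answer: 0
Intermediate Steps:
m = 5 (m = 7 - 1*2 = 7 - 2 = 5)
k(n, s) = 10
0*(m + k(-2, -4))² = 0*(5 + 10)² = 0*15² = 0*225 = 0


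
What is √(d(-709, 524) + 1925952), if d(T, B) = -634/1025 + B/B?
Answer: √80938148831/205 ≈ 1387.8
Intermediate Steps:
d(T, B) = 391/1025 (d(T, B) = -634*1/1025 + 1 = -634/1025 + 1 = 391/1025)
√(d(-709, 524) + 1925952) = √(391/1025 + 1925952) = √(1974101191/1025) = √80938148831/205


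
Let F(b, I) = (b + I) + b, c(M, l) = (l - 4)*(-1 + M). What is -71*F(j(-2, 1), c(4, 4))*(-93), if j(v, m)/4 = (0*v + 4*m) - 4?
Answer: 0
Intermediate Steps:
c(M, l) = (-1 + M)*(-4 + l) (c(M, l) = (-4 + l)*(-1 + M) = (-1 + M)*(-4 + l))
j(v, m) = -16 + 16*m (j(v, m) = 4*((0*v + 4*m) - 4) = 4*((0 + 4*m) - 4) = 4*(4*m - 4) = 4*(-4 + 4*m) = -16 + 16*m)
F(b, I) = I + 2*b (F(b, I) = (I + b) + b = I + 2*b)
-71*F(j(-2, 1), c(4, 4))*(-93) = -71*((4 - 1*4 - 4*4 + 4*4) + 2*(-16 + 16*1))*(-93) = -71*((4 - 4 - 16 + 16) + 2*(-16 + 16))*(-93) = -71*(0 + 2*0)*(-93) = -71*(0 + 0)*(-93) = -71*0*(-93) = 0*(-93) = 0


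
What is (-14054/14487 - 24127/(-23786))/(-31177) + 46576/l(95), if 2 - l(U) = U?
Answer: -55597322568805681/111013203887278 ≈ -500.82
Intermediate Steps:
l(U) = 2 - U
(-14054/14487 - 24127/(-23786))/(-31177) + 46576/l(95) = (-14054/14487 - 24127/(-23786))/(-31177) + 46576/(2 - 1*95) = (-14054*1/14487 - 24127*(-1/23786))*(-1/31177) + 46576/(2 - 95) = (-14054/14487 + 24127/23786)*(-1/31177) + 46576/(-93) = (15239405/344587782)*(-1/31177) + 46576*(-1/93) = -15239405/10743213279414 - 46576/93 = -55597322568805681/111013203887278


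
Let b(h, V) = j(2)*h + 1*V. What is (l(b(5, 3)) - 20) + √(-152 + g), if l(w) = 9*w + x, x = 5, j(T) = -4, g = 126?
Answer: -168 + I*√26 ≈ -168.0 + 5.099*I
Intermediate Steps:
b(h, V) = V - 4*h (b(h, V) = -4*h + 1*V = -4*h + V = V - 4*h)
l(w) = 5 + 9*w (l(w) = 9*w + 5 = 5 + 9*w)
(l(b(5, 3)) - 20) + √(-152 + g) = ((5 + 9*(3 - 4*5)) - 20) + √(-152 + 126) = ((5 + 9*(3 - 20)) - 20) + √(-26) = ((5 + 9*(-17)) - 20) + I*√26 = ((5 - 153) - 20) + I*√26 = (-148 - 20) + I*√26 = -168 + I*√26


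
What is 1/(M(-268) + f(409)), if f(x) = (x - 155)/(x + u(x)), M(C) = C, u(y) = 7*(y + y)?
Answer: -6135/1643926 ≈ -0.0037319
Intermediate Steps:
u(y) = 14*y (u(y) = 7*(2*y) = 14*y)
f(x) = (-155 + x)/(15*x) (f(x) = (x - 155)/(x + 14*x) = (-155 + x)/((15*x)) = (-155 + x)*(1/(15*x)) = (-155 + x)/(15*x))
1/(M(-268) + f(409)) = 1/(-268 + (1/15)*(-155 + 409)/409) = 1/(-268 + (1/15)*(1/409)*254) = 1/(-268 + 254/6135) = 1/(-1643926/6135) = -6135/1643926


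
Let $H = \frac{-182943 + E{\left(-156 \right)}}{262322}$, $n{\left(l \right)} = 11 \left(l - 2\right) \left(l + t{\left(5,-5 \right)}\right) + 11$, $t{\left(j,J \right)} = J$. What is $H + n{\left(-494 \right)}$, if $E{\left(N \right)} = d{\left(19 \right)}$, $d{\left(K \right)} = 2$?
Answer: $\frac{714185889769}{262322} \approx 2.7226 \cdot 10^{6}$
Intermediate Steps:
$E{\left(N \right)} = 2$
$n{\left(l \right)} = 11 + 11 \left(-5 + l\right) \left(-2 + l\right)$ ($n{\left(l \right)} = 11 \left(l - 2\right) \left(l - 5\right) + 11 = 11 \left(-2 + l\right) \left(-5 + l\right) + 11 = 11 \left(-5 + l\right) \left(-2 + l\right) + 11 = 11 + 11 \left(-5 + l\right) \left(-2 + l\right)$)
$H = - \frac{182941}{262322}$ ($H = \frac{-182943 + 2}{262322} = \left(-182941\right) \frac{1}{262322} = - \frac{182941}{262322} \approx -0.69739$)
$H + n{\left(-494 \right)} = - \frac{182941}{262322} + \left(121 - -38038 + 11 \left(-494\right)^{2}\right) = - \frac{182941}{262322} + \left(121 + 38038 + 11 \cdot 244036\right) = - \frac{182941}{262322} + \left(121 + 38038 + 2684396\right) = - \frac{182941}{262322} + 2722555 = \frac{714185889769}{262322}$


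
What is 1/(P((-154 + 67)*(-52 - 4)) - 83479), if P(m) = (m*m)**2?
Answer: 1/563415925311977 ≈ 1.7749e-15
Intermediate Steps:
P(m) = m**4 (P(m) = (m**2)**2 = m**4)
1/(P((-154 + 67)*(-52 - 4)) - 83479) = 1/(((-154 + 67)*(-52 - 4))**4 - 83479) = 1/((-87*(-56))**4 - 83479) = 1/(4872**4 - 83479) = 1/(563415925395456 - 83479) = 1/563415925311977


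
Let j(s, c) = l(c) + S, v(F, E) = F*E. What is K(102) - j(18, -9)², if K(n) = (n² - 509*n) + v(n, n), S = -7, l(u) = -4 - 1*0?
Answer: -31231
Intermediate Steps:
l(u) = -4 (l(u) = -4 + 0 = -4)
v(F, E) = E*F
K(n) = -509*n + 2*n² (K(n) = (n² - 509*n) + n*n = (n² - 509*n) + n² = -509*n + 2*n²)
j(s, c) = -11 (j(s, c) = -4 - 7 = -11)
K(102) - j(18, -9)² = 102*(-509 + 2*102) - 1*(-11)² = 102*(-509 + 204) - 1*121 = 102*(-305) - 121 = -31110 - 121 = -31231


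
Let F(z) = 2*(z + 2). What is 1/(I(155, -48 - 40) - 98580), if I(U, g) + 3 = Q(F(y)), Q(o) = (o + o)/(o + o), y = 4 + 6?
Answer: -1/98582 ≈ -1.0144e-5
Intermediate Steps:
y = 10
F(z) = 4 + 2*z (F(z) = 2*(2 + z) = 4 + 2*z)
Q(o) = 1 (Q(o) = (2*o)/((2*o)) = (2*o)*(1/(2*o)) = 1)
I(U, g) = -2 (I(U, g) = -3 + 1 = -2)
1/(I(155, -48 - 40) - 98580) = 1/(-2 - 98580) = 1/(-98582) = -1/98582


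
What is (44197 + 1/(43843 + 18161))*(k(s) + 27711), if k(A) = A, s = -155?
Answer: 18878552145421/15501 ≈ 1.2179e+9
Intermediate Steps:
(44197 + 1/(43843 + 18161))*(k(s) + 27711) = (44197 + 1/(43843 + 18161))*(-155 + 27711) = (44197 + 1/62004)*27556 = (2740390789/62004)*27556 = 18878552145421/15501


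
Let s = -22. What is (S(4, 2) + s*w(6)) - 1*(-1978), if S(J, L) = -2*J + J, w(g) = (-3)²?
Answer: 1776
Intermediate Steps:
w(g) = 9
S(J, L) = -J
(S(4, 2) + s*w(6)) - 1*(-1978) = (-1*4 - 22*9) - 1*(-1978) = (-4 - 198) + 1978 = -202 + 1978 = 1776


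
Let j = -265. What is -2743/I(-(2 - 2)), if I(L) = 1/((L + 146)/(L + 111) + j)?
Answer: 80284867/111 ≈ 7.2329e+5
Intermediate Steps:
I(L) = 1/(-265 + (146 + L)/(111 + L)) (I(L) = 1/((L + 146)/(L + 111) - 265) = 1/((146 + L)/(111 + L) - 265) = 1/(-265 + (146 + L)/(111 + L)))
-2743/I(-(2 - 2)) = -2743*(-29269 - (-264)*(2 - 2))/(111 - (2 - 2)) = -2743*(-29269 - (-264)*0)/(111 - 1*0) = -2743*(-29269 - 264*0)/(111 + 0) = -2743/(111/(-29269 + 0)) = -2743/(111/(-29269)) = -2743/((-1/29269*111)) = -2743/(-111/29269) = -2743*(-29269/111) = 80284867/111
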